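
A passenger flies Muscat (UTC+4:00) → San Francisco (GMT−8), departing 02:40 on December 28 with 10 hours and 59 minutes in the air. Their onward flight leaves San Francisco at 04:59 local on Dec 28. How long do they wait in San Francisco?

3 hours 20 minutes

Convert departure to UTC: 02:40 − 4:00 = 22:40 UTC on Dec 27.
Add 10 hours 59 minutes flight time → 09:39 UTC (Dec 28).
San Francisco is UTC−8:00, so local arrival = 09:39 − 8:00 = 01:39 on Dec 28.
Layover = 04:59 − 01:39 = 3 hours 20 minutes.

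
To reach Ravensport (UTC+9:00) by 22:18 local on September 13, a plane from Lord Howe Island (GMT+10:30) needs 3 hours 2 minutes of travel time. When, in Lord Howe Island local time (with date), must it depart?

Target arrival in UTC: 22:18 − 9:00 = 13:18 on Sep 13.
Subtract 3 hours and 2 minutes → departure 10:16 UTC on Sep 13.
Lord Howe Island is UTC+10:30: 10:16 + 10:30 = 20:46 on Sep 13.

20:46 on Sep 13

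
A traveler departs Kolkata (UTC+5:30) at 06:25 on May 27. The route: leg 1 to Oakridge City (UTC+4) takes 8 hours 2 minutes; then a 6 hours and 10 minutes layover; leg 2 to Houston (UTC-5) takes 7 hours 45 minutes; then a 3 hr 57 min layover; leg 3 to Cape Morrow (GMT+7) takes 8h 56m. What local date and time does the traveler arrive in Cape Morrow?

Convert departure to UTC: 06:25 − 5:30 = 00:55 UTC on May 27.
Add 8 hours and 2 minutes leg 1 → 08:57 UTC.
Add 6 hours and 10 minutes layover in Oakridge City → 15:07 UTC.
Add 7 hours 45 minutes leg 2 → 22:52 UTC.
Add 3 hours and 57 minutes layover in Houston → 02:49 UTC (May 28).
Add 8 hours 56 minutes leg 3 → 11:45 UTC.
Cape Morrow is UTC+7:00, so local arrival = 11:45 + 7:00 = 18:45 on May 28.

18:45 on May 28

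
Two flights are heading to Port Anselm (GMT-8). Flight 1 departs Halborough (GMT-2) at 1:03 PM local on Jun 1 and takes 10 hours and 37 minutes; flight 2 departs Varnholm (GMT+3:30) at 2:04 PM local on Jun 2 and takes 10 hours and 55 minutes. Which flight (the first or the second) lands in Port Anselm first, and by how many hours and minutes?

the first, by 19 hours 49 minutes

Flight 1 in UTC: 1:03 PM + 2:00 = 3:03 PM on Jun 1.
+10 hours 37 minutes → arrive 1:40 AM UTC on Jun 2.
Flight 2 in UTC: 2:04 PM − 3:30 = 10:34 AM on Jun 2.
+10 hours and 55 minutes → arrive 9:29 PM UTC on Jun 2.
Flight 1 lands earlier by 19 hours 49 minutes.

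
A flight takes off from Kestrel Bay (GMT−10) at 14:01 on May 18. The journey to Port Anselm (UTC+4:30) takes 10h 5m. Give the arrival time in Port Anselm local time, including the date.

Convert departure to UTC: 14:01 + 10:00 = 00:01 UTC on May 19.
Add 10 hours 5 minutes travel time → 10:06 UTC.
Port Anselm is UTC+4:30, so local arrival = 10:06 + 4:30 = 14:36 on May 19.

14:36 on May 19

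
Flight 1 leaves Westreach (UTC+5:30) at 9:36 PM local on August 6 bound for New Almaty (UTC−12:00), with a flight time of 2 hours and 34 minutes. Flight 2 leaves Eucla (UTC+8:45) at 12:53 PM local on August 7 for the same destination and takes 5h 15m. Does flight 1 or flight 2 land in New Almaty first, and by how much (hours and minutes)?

Flight 1 in UTC: 9:36 PM − 5:30 = 4:06 PM on Aug 6.
+2 hours and 34 minutes → arrive 6:40 PM UTC on Aug 6.
Flight 2 in UTC: 12:53 PM − 8:45 = 4:08 AM on Aug 7.
+5 hours 15 minutes → arrive 9:23 AM UTC on Aug 7.
Flight 1 lands earlier by 14 hours 43 minutes.

the first, by 14 hours 43 minutes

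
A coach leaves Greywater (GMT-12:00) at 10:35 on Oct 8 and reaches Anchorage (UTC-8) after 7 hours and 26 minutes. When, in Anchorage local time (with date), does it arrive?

Convert departure to UTC: 10:35 + 12:00 = 22:35 UTC on Oct 8.
Add 7 hours 26 minutes travel time → 06:01 UTC (Oct 9).
Anchorage is UTC−8:00, so local arrival = 06:01 − 8:00 = 22:01 on Oct 8.

22:01 on Oct 8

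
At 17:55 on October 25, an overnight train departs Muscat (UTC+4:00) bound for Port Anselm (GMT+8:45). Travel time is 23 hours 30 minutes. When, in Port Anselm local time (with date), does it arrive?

Convert departure to UTC: 17:55 − 4:00 = 13:55 UTC on Oct 25.
Add 23 hours 30 minutes travel time → 13:25 UTC (Oct 26).
Port Anselm is UTC+8:45, so local arrival = 13:25 + 8:45 = 22:10 on Oct 26.

22:10 on Oct 26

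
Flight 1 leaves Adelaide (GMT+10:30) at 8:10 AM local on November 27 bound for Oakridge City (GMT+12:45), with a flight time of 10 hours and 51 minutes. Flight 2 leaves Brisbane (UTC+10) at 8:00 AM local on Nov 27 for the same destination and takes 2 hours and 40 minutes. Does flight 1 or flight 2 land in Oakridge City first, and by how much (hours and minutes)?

the second, by 7 hours 51 minutes

Flight 1 in UTC: 8:10 AM − 10:30 = 9:40 PM on Nov 26.
+10 hours 51 minutes → arrive 8:31 AM UTC on Nov 27.
Flight 2 in UTC: 8:00 AM − 10:00 = 10:00 PM on Nov 26.
+2 hours and 40 minutes → arrive 12:40 AM UTC on Nov 27.
Flight 2 lands earlier by 7 hours 51 minutes.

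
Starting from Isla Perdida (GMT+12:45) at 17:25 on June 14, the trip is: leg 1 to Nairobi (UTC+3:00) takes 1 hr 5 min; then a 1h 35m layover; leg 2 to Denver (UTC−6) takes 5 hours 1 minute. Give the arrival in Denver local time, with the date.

06:21 on June 14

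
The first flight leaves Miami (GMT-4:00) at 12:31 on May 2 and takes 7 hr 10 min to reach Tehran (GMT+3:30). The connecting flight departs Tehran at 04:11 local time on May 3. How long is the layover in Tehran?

1 hour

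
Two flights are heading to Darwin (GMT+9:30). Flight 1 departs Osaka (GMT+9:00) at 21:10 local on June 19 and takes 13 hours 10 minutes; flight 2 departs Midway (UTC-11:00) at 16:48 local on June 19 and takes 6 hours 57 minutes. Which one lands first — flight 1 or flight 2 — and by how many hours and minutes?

the first, by 9 hours 25 minutes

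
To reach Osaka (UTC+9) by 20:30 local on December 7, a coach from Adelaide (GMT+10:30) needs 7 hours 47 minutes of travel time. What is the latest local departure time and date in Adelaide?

14:13 on December 7

Target arrival in UTC: 20:30 − 9:00 = 11:30 on Dec 7.
Subtract 7 hours and 47 minutes → departure 03:43 UTC on Dec 7.
Adelaide is UTC+10:30: 03:43 + 10:30 = 14:13 on Dec 7.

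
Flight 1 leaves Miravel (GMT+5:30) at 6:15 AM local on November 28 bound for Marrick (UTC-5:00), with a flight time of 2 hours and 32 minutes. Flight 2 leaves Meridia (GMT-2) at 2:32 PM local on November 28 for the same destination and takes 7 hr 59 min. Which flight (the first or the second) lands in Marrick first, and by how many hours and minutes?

the first, by 21 hours 14 minutes

Flight 1 in UTC: 6:15 AM − 5:30 = 12:45 AM on Nov 28.
+2 hours and 32 minutes → arrive 3:17 AM UTC on Nov 28.
Flight 2 in UTC: 2:32 PM + 2:00 = 4:32 PM on Nov 28.
+7 hours and 59 minutes → arrive 12:31 AM UTC on Nov 29.
Flight 1 lands earlier by 21 hours 14 minutes.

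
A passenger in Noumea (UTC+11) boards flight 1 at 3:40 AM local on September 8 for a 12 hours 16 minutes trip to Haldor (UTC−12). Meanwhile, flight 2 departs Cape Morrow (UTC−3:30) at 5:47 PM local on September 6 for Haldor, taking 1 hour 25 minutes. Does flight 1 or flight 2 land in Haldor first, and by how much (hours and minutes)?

the second, by 30 hours 14 minutes

Flight 1 in UTC: 3:40 AM − 11:00 = 4:40 PM on Sep 7.
+12 hours 16 minutes → arrive 4:56 AM UTC on Sep 8.
Flight 2 in UTC: 5:47 PM + 3:30 = 9:17 PM on Sep 6.
+1 hour 25 minutes → arrive 10:42 PM UTC on Sep 6.
Flight 2 lands earlier by 30 hours 14 minutes.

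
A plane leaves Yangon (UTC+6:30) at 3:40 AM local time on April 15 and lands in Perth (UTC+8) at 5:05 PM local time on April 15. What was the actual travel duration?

11 hours 55 minutes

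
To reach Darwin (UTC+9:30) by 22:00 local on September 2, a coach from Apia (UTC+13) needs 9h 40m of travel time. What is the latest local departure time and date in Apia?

15:50 on September 2

Target arrival in UTC: 22:00 − 9:30 = 12:30 on Sep 2.
Subtract 9 hours and 40 minutes → departure 02:50 UTC on Sep 2.
Apia is UTC+13:00: 02:50 + 13:00 = 15:50 on Sep 2.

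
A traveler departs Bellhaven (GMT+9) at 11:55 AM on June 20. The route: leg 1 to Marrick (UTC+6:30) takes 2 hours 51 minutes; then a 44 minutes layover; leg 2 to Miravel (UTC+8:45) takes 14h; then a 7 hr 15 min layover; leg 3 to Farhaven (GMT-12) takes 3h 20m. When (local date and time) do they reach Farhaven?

7:05 PM on Jun 20

Convert departure to UTC: 11:55 AM − 9:00 = 2:55 AM UTC on Jun 20.
Add 2 hours 51 minutes leg 1 → 5:46 AM UTC.
Add 44 minutes layover in Marrick → 6:30 AM UTC.
Add 14 hours leg 2 → 8:30 PM UTC.
Add 7 hours 15 minutes layover in Miravel → 3:45 AM UTC (Jun 21).
Add 3 hours 20 minutes leg 3 → 7:05 AM UTC.
Farhaven is UTC−12:00, so local arrival = 7:05 AM − 12:00 = 7:05 PM on Jun 20.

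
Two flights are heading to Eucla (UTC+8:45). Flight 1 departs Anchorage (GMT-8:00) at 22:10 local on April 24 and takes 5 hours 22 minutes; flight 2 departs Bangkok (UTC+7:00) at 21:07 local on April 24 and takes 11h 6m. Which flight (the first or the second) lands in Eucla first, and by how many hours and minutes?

the second, by 10 hours 19 minutes

Flight 1 in UTC: 22:10 + 8:00 = 06:10 on Apr 25.
+5 hours 22 minutes → arrive 11:32 UTC on Apr 25.
Flight 2 in UTC: 21:07 − 7:00 = 14:07 on Apr 24.
+11 hours 6 minutes → arrive 01:13 UTC on Apr 25.
Flight 2 lands earlier by 10 hours 19 minutes.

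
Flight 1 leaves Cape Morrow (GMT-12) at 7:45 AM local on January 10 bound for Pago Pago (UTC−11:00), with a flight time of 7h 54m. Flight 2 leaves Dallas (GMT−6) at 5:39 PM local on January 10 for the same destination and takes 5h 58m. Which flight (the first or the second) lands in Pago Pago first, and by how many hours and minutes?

Flight 1 in UTC: 7:45 AM + 12:00 = 7:45 PM on Jan 10.
+7 hours 54 minutes → arrive 3:39 AM UTC on Jan 11.
Flight 2 in UTC: 5:39 PM + 6:00 = 11:39 PM on Jan 10.
+5 hours 58 minutes → arrive 5:37 AM UTC on Jan 11.
Flight 1 lands earlier by 1 hour 58 minutes.

the first, by 1 hour 58 minutes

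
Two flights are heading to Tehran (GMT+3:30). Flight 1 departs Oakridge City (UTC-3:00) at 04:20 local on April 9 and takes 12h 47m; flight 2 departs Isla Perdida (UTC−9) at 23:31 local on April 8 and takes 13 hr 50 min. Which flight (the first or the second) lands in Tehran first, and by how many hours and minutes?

the first, by 2 hours 14 minutes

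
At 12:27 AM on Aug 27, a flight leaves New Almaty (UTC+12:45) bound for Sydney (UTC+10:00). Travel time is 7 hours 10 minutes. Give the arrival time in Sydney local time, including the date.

4:52 AM on August 27

Convert departure to UTC: 12:27 AM − 12:45 = 11:42 AM UTC on Aug 26.
Add 7 hours 10 minutes travel time → 6:52 PM UTC.
Sydney is UTC+10:00, so local arrival = 6:52 PM + 10:00 = 4:52 AM on Aug 27.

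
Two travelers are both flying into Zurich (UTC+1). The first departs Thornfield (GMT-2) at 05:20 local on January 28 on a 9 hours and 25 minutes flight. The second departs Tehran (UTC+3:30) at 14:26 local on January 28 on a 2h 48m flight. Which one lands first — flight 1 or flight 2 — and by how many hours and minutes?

the second, by 3 hours 1 minute

Flight 1 in UTC: 05:20 + 2:00 = 07:20 on Jan 28.
+9 hours 25 minutes → arrive 16:45 UTC on Jan 28.
Flight 2 in UTC: 14:26 − 3:30 = 10:56 on Jan 28.
+2 hours and 48 minutes → arrive 13:44 UTC on Jan 28.
Flight 2 lands earlier by 3 hours 1 minute.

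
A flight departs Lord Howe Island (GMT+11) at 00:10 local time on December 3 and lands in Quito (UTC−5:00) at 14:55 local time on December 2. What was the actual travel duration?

6 hours 45 minutes

Departure in UTC: 00:10 − 11:00 = 13:10 on Dec 2.
Arrival in UTC: 14:55 + 5:00 = 19:55 on Dec 2.
Elapsed = 19:55 − 13:10 = 6 hours 45 minutes.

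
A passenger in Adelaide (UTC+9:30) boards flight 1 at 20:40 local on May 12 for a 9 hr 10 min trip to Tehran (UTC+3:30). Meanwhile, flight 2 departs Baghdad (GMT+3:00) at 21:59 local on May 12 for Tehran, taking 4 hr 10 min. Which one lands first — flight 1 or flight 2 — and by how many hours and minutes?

Flight 1 in UTC: 20:40 − 9:30 = 11:10 on May 12.
+9 hours and 10 minutes → arrive 20:20 UTC on May 12.
Flight 2 in UTC: 21:59 − 3:00 = 18:59 on May 12.
+4 hours and 10 minutes → arrive 23:09 UTC on May 12.
Flight 1 lands earlier by 2 hours 49 minutes.

the first, by 2 hours 49 minutes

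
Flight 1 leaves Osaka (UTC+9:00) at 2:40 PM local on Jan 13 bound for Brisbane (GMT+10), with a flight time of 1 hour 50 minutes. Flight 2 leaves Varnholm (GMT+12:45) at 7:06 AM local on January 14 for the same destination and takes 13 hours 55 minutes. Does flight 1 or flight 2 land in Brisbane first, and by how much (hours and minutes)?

the first, by 24 hours 46 minutes

Flight 1 in UTC: 2:40 PM − 9:00 = 5:40 AM on Jan 13.
+1 hour 50 minutes → arrive 7:30 AM UTC on Jan 13.
Flight 2 in UTC: 7:06 AM − 12:45 = 6:21 PM on Jan 13.
+13 hours and 55 minutes → arrive 8:16 AM UTC on Jan 14.
Flight 1 lands earlier by 24 hours 46 minutes.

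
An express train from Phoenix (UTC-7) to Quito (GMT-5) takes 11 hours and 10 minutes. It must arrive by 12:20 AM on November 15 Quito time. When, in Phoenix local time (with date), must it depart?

11:10 AM on November 14

Target arrival in UTC: 12:20 AM + 5:00 = 5:20 AM on Nov 15.
Subtract 11 hours and 10 minutes → departure 6:10 PM UTC on Nov 14.
Phoenix is UTC−7:00: 6:10 PM − 7:00 = 11:10 AM on Nov 14.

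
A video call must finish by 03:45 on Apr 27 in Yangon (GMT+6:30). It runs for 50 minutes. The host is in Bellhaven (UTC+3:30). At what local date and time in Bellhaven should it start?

23:55 on April 26

Target end time in UTC: 03:45 − 6:30 = 21:15 on Apr 26.
Subtract 50 minutes → start 20:25 UTC on Apr 26.
Bellhaven is UTC+3:30: 20:25 + 3:30 = 23:55 on Apr 26.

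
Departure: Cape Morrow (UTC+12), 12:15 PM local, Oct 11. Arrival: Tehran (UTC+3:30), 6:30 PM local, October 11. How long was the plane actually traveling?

14 hours 45 minutes

Departure in UTC: 12:15 PM − 12:00 = 12:15 AM on Oct 11.
Arrival in UTC: 6:30 PM − 3:30 = 3:00 PM on Oct 11.
Elapsed = 3:00 PM − 12:15 AM = 14 hours 45 minutes.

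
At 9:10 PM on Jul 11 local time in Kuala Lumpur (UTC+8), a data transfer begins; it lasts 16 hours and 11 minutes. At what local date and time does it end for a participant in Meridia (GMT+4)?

Convert start to UTC: 9:10 PM − 8:00 = 1:10 PM UTC on Jul 11.
Add 16 hours 11 minutes duration → 5:21 AM UTC (Jul 12).
Meridia is UTC+4:00, so local end time = 5:21 AM + 4:00 = 9:21 AM on Jul 12.

9:21 AM on July 12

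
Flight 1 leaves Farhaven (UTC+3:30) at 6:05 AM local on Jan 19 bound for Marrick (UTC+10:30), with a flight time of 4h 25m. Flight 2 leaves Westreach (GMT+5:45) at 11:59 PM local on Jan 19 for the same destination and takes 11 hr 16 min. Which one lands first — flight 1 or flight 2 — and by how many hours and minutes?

Flight 1 in UTC: 6:05 AM − 3:30 = 2:35 AM on Jan 19.
+4 hours and 25 minutes → arrive 7:00 AM UTC on Jan 19.
Flight 2 in UTC: 11:59 PM − 5:45 = 6:14 PM on Jan 19.
+11 hours 16 minutes → arrive 5:30 AM UTC on Jan 20.
Flight 1 lands earlier by 22 hours 30 minutes.

the first, by 22 hours 30 minutes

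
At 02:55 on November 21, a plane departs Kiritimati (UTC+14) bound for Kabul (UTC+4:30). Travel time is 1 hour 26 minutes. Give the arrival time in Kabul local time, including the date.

18:51 on Nov 20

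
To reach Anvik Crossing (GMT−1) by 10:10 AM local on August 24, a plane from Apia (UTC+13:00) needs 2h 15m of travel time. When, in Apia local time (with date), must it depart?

9:55 PM on Aug 24

Target arrival in UTC: 10:10 AM + 1:00 = 11:10 AM on Aug 24.
Subtract 2 hours and 15 minutes → departure 8:55 AM UTC on Aug 24.
Apia is UTC+13:00: 8:55 AM + 13:00 = 9:55 PM on Aug 24.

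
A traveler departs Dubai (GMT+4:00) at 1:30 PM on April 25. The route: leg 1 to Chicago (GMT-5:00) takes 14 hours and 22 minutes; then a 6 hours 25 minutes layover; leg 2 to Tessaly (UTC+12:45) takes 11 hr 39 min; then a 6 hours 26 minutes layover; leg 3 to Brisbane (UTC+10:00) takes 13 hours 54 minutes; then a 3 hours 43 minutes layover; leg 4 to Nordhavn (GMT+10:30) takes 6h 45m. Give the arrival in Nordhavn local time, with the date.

Convert departure to UTC: 1:30 PM − 4:00 = 9:30 AM UTC on Apr 25.
Add 14 hours and 22 minutes leg 1 → 11:52 PM UTC.
Add 6 hours and 25 minutes layover in Chicago → 6:17 AM UTC (Apr 26).
Add 11 hours and 39 minutes leg 2 → 5:56 PM UTC.
Add 6 hours and 26 minutes layover in Tessaly → 12:22 AM UTC (Apr 27).
Add 13 hours 54 minutes leg 3 → 2:16 PM UTC.
Add 3 hours and 43 minutes layover in Brisbane → 5:59 PM UTC.
Add 6 hours and 45 minutes leg 4 → 12:44 AM UTC (Apr 28).
Nordhavn is UTC+10:30, so local arrival = 12:44 AM + 10:30 = 11:14 AM on Apr 28.

11:14 AM on Apr 28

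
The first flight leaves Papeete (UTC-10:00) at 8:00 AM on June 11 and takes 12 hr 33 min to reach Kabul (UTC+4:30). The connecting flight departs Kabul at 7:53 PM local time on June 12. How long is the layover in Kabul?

8 hours 50 minutes

Convert departure to UTC: 8:00 AM + 10:00 = 6:00 PM UTC on Jun 11.
Add 12 hours and 33 minutes flight time → 6:33 AM UTC (Jun 12).
Kabul is UTC+4:30, so local arrival = 6:33 AM + 4:30 = 11:03 AM on Jun 12.
Layover = 7:53 PM − 11:03 AM = 8 hours 50 minutes.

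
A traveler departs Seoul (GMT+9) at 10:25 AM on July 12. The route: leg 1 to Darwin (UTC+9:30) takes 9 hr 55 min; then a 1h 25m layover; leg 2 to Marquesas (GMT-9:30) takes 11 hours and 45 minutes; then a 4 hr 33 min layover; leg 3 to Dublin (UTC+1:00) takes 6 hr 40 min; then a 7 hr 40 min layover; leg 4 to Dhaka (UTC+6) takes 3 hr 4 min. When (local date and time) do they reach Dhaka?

Convert departure to UTC: 10:25 AM − 9:00 = 1:25 AM UTC on Jul 12.
Add 9 hours and 55 minutes leg 1 → 11:20 AM UTC.
Add 1 hour and 25 minutes layover in Darwin → 12:45 PM UTC.
Add 11 hours 45 minutes leg 2 → 12:30 AM UTC (Jul 13).
Add 4 hours and 33 minutes layover in Marquesas → 5:03 AM UTC.
Add 6 hours and 40 minutes leg 3 → 11:43 AM UTC.
Add 7 hours 40 minutes layover in Dublin → 7:23 PM UTC.
Add 3 hours 4 minutes leg 4 → 10:27 PM UTC.
Dhaka is UTC+6:00, so local arrival = 10:27 PM + 6:00 = 4:27 AM on Jul 14.

4:27 AM on Jul 14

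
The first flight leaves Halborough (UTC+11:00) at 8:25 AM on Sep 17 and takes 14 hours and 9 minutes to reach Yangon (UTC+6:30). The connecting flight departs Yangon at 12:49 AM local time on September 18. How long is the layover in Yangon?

6 hours 45 minutes

Convert departure to UTC: 8:25 AM − 11:00 = 9:25 PM UTC on Sep 16.
Add 14 hours and 9 minutes flight time → 11:34 AM UTC (Sep 17).
Yangon is UTC+6:30, so local arrival = 11:34 AM + 6:30 = 6:04 PM on Sep 17.
Layover = 12:49 AM − 6:04 PM (+1 day) = 6 hours 45 minutes.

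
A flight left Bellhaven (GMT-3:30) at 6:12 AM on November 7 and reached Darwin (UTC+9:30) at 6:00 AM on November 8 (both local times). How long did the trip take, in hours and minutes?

Departure in UTC: 6:12 AM + 3:30 = 9:42 AM on Nov 7.
Arrival in UTC: 6:00 AM − 9:30 = 8:30 PM on Nov 7.
Elapsed = 8:30 PM − 9:42 AM = 10 hours 48 minutes.

10 hours 48 minutes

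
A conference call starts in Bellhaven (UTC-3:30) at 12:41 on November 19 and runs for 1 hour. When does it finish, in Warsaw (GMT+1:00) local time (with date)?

18:11 on November 19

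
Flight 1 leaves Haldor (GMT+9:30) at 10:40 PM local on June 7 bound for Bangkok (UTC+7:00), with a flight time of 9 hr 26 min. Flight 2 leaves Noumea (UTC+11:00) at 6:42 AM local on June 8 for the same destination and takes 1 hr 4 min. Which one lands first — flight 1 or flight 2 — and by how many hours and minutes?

Flight 1 in UTC: 10:40 PM − 9:30 = 1:10 PM on Jun 7.
+9 hours 26 minutes → arrive 10:36 PM UTC on Jun 7.
Flight 2 in UTC: 6:42 AM − 11:00 = 7:42 PM on Jun 7.
+1 hour 4 minutes → arrive 8:46 PM UTC on Jun 7.
Flight 2 lands earlier by 1 hour 50 minutes.

the second, by 1 hour 50 minutes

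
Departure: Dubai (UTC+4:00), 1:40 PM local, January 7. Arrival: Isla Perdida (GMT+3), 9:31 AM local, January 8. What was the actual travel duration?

Departure in UTC: 1:40 PM − 4:00 = 9:40 AM on Jan 7.
Arrival in UTC: 9:31 AM − 3:00 = 6:31 AM on Jan 8.
Elapsed = 6:31 AM − 9:40 AM (+1 day) = 20 hours 51 minutes.

20 hours 51 minutes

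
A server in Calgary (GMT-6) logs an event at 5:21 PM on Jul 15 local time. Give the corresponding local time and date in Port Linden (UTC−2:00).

9:21 PM on Jul 15

In UTC: 5:21 PM + 6:00 = 11:21 PM on Jul 15.
Port Linden is UTC−2:00: 11:21 PM − 2:00 = 9:21 PM on Jul 15.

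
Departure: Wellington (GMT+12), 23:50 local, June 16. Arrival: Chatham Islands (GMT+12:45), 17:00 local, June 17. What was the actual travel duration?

16 hours 25 minutes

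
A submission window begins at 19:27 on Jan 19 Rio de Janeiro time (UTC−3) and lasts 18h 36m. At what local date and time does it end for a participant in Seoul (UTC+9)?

02:03 on January 21

Convert start to UTC: 19:27 + 3:00 = 22:27 UTC on Jan 19.
Add 18 hours 36 minutes duration → 17:03 UTC (Jan 20).
Seoul is UTC+9:00, so local end time = 17:03 + 9:00 = 02:03 on Jan 21.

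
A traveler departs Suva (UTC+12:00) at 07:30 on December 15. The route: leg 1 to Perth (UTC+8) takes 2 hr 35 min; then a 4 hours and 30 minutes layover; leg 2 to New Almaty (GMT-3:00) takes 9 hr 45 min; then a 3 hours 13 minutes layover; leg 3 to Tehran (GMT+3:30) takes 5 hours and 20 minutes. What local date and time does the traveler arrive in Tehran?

00:23 on December 16

Convert departure to UTC: 07:30 − 12:00 = 19:30 UTC on Dec 14.
Add 2 hours 35 minutes leg 1 → 22:05 UTC.
Add 4 hours and 30 minutes layover in Perth → 02:35 UTC (Dec 15).
Add 9 hours 45 minutes leg 2 → 12:20 UTC.
Add 3 hours 13 minutes layover in New Almaty → 15:33 UTC.
Add 5 hours and 20 minutes leg 3 → 20:53 UTC.
Tehran is UTC+3:30, so local arrival = 20:53 + 3:30 = 00:23 on Dec 16.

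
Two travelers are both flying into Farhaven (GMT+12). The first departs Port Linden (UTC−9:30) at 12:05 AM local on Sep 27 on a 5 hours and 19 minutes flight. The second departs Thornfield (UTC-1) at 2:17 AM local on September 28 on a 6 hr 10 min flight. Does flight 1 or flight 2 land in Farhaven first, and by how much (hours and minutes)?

the first, by 18 hours 33 minutes

Flight 1 in UTC: 12:05 AM + 9:30 = 9:35 AM on Sep 27.
+5 hours and 19 minutes → arrive 2:54 PM UTC on Sep 27.
Flight 2 in UTC: 2:17 AM + 1:00 = 3:17 AM on Sep 28.
+6 hours and 10 minutes → arrive 9:27 AM UTC on Sep 28.
Flight 1 lands earlier by 18 hours 33 minutes.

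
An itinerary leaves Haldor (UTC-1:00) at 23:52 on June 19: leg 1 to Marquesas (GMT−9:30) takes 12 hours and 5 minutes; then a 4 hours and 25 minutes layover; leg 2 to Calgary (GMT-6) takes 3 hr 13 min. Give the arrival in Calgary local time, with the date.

Convert departure to UTC: 23:52 + 1:00 = 00:52 UTC on Jun 20.
Add 12 hours 5 minutes leg 1 → 12:57 UTC.
Add 4 hours and 25 minutes layover in Marquesas → 17:22 UTC.
Add 3 hours 13 minutes leg 2 → 20:35 UTC.
Calgary is UTC−6:00, so local arrival = 20:35 − 6:00 = 14:35 on Jun 20.

14:35 on Jun 20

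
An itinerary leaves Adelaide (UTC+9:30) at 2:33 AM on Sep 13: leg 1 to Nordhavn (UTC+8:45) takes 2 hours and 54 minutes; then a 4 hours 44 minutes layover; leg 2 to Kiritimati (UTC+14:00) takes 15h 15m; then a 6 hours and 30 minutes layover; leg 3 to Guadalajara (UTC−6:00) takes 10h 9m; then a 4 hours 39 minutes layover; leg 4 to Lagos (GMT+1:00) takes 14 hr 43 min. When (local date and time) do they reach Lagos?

4:57 AM on September 15

Convert departure to UTC: 2:33 AM − 9:30 = 5:03 PM UTC on Sep 12.
Add 2 hours 54 minutes leg 1 → 7:57 PM UTC.
Add 4 hours 44 minutes layover in Nordhavn → 12:41 AM UTC (Sep 13).
Add 15 hours and 15 minutes leg 2 → 3:56 PM UTC.
Add 6 hours and 30 minutes layover in Kiritimati → 10:26 PM UTC.
Add 10 hours 9 minutes leg 3 → 8:35 AM UTC (Sep 14).
Add 4 hours and 39 minutes layover in Guadalajara → 1:14 PM UTC.
Add 14 hours 43 minutes leg 4 → 3:57 AM UTC (Sep 15).
Lagos is UTC+1:00, so local arrival = 3:57 AM + 1:00 = 4:57 AM on Sep 15.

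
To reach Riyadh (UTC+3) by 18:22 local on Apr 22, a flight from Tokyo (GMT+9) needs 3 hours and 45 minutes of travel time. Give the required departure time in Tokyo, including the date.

Target arrival in UTC: 18:22 − 3:00 = 15:22 on Apr 22.
Subtract 3 hours and 45 minutes → departure 11:37 UTC on Apr 22.
Tokyo is UTC+9:00: 11:37 + 9:00 = 20:37 on Apr 22.

20:37 on April 22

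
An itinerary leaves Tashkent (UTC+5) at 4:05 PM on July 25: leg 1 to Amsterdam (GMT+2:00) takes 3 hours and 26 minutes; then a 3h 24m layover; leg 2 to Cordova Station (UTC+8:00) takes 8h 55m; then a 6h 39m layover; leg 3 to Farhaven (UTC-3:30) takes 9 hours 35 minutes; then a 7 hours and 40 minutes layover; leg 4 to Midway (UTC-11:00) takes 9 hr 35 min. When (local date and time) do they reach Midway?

Convert departure to UTC: 4:05 PM − 5:00 = 11:05 AM UTC on Jul 25.
Add 3 hours and 26 minutes leg 1 → 2:31 PM UTC.
Add 3 hours 24 minutes layover in Amsterdam → 5:55 PM UTC.
Add 8 hours and 55 minutes leg 2 → 2:50 AM UTC (Jul 26).
Add 6 hours 39 minutes layover in Cordova Station → 9:29 AM UTC.
Add 9 hours 35 minutes leg 3 → 7:04 PM UTC.
Add 7 hours 40 minutes layover in Farhaven → 2:44 AM UTC (Jul 27).
Add 9 hours and 35 minutes leg 4 → 12:19 PM UTC.
Midway is UTC−11:00, so local arrival = 12:19 PM − 11:00 = 1:19 AM on Jul 27.

1:19 AM on July 27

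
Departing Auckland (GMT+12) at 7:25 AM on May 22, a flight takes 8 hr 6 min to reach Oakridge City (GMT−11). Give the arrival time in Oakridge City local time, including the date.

Oakridge City is 23:00 behind Auckland.
After 8 hours and 6 minutes it is 3:31 PM in Auckland.
Shift by the zone difference: 3:31 PM − 23:00 = 4:31 PM on May 21 in Oakridge City.

4:31 PM on May 21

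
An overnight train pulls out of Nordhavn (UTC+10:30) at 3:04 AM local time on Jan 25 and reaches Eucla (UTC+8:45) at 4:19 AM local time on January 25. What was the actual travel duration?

3 hours

Eucla is 1:45 behind Nordhavn.
Clock-face elapsed time (ignoring zones) is 1 hour 15 minutes.
Actual elapsed = 1 hour 15 minutes + 1:45 = 3 hours.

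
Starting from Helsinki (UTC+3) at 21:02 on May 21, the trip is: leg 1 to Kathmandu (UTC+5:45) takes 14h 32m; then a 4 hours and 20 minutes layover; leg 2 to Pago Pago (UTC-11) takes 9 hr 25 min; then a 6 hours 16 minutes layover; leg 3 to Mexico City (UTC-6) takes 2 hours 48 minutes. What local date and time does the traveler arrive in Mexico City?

Convert departure to UTC: 21:02 − 3:00 = 18:02 UTC on May 21.
Add 14 hours 32 minutes leg 1 → 08:34 UTC (May 22).
Add 4 hours 20 minutes layover in Kathmandu → 12:54 UTC.
Add 9 hours 25 minutes leg 2 → 22:19 UTC.
Add 6 hours and 16 minutes layover in Pago Pago → 04:35 UTC (May 23).
Add 2 hours and 48 minutes leg 3 → 07:23 UTC.
Mexico City is UTC−6:00, so local arrival = 07:23 − 6:00 = 01:23 on May 23.

01:23 on May 23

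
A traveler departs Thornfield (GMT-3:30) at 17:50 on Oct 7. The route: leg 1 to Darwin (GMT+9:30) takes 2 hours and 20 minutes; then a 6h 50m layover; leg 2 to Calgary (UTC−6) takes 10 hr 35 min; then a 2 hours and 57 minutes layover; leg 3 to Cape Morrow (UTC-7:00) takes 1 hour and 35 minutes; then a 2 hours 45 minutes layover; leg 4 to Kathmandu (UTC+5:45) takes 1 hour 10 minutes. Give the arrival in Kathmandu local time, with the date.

07:17 on Oct 9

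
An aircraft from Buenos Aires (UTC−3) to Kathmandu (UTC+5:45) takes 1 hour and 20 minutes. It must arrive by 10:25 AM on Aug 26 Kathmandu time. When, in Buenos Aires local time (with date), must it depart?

Target arrival in UTC: 10:25 AM − 5:45 = 4:40 AM on Aug 26.
Subtract 1 hour 20 minutes → departure 3:20 AM UTC on Aug 26.
Buenos Aires is UTC−3:00: 3:20 AM − 3:00 = 12:20 AM on Aug 26.

12:20 AM on August 26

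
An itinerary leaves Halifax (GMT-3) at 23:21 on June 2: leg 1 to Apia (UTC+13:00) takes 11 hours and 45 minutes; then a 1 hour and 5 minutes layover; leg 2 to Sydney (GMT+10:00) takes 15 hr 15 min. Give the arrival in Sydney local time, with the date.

Convert departure to UTC: 23:21 + 3:00 = 02:21 UTC on Jun 3.
Add 11 hours and 45 minutes leg 1 → 14:06 UTC.
Add 1 hour and 5 minutes layover in Apia → 15:11 UTC.
Add 15 hours and 15 minutes leg 2 → 06:26 UTC (Jun 4).
Sydney is UTC+10:00, so local arrival = 06:26 + 10:00 = 16:26 on Jun 4.

16:26 on Jun 4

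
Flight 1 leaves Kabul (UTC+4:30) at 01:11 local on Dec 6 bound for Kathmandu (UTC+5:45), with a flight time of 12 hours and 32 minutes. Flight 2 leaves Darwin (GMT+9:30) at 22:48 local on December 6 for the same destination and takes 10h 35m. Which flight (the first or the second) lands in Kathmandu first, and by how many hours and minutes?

Flight 1 in UTC: 01:11 − 4:30 = 20:41 on Dec 5.
+12 hours and 32 minutes → arrive 09:13 UTC on Dec 6.
Flight 2 in UTC: 22:48 − 9:30 = 13:18 on Dec 6.
+10 hours and 35 minutes → arrive 23:53 UTC on Dec 6.
Flight 1 lands earlier by 14 hours 40 minutes.

the first, by 14 hours 40 minutes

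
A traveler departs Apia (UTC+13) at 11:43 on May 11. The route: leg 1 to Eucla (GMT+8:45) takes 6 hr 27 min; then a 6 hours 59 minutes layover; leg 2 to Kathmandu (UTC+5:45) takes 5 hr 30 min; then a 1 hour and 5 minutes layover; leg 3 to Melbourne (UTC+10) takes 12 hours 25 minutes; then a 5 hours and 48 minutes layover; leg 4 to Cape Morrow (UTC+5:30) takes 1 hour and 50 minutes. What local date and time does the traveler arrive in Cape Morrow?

20:17 on May 12

Convert departure to UTC: 11:43 − 13:00 = 22:43 UTC on May 10.
Add 6 hours 27 minutes leg 1 → 05:10 UTC (May 11).
Add 6 hours and 59 minutes layover in Eucla → 12:09 UTC.
Add 5 hours 30 minutes leg 2 → 17:39 UTC.
Add 1 hour and 5 minutes layover in Kathmandu → 18:44 UTC.
Add 12 hours and 25 minutes leg 3 → 07:09 UTC (May 12).
Add 5 hours and 48 minutes layover in Melbourne → 12:57 UTC.
Add 1 hour and 50 minutes leg 4 → 14:47 UTC.
Cape Morrow is UTC+5:30, so local arrival = 14:47 + 5:30 = 20:17 on May 12.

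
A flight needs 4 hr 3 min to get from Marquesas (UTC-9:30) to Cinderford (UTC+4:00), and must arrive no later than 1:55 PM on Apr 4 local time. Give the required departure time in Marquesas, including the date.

8:22 PM on Apr 3

Target arrival in UTC: 1:55 PM − 4:00 = 9:55 AM on Apr 4.
Subtract 4 hours and 3 minutes → departure 5:52 AM UTC on Apr 4.
Marquesas is UTC−9:30: 5:52 AM − 9:30 = 8:22 PM on Apr 3.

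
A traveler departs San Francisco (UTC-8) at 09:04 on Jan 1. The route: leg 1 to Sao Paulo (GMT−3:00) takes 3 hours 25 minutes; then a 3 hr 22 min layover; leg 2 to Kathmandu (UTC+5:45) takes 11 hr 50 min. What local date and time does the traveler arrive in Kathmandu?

Convert departure to UTC: 09:04 + 8:00 = 17:04 UTC on Jan 1.
Add 3 hours and 25 minutes leg 1 → 20:29 UTC.
Add 3 hours and 22 minutes layover in Sao Paulo → 23:51 UTC.
Add 11 hours 50 minutes leg 2 → 11:41 UTC (Jan 2).
Kathmandu is UTC+5:45, so local arrival = 11:41 + 5:45 = 17:26 on Jan 2.

17:26 on January 2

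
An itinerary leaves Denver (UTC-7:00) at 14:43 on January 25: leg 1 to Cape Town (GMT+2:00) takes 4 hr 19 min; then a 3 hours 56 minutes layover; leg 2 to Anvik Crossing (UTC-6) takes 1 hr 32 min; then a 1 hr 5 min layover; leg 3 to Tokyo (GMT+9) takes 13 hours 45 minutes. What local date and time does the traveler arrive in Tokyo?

Convert departure to UTC: 14:43 + 7:00 = 21:43 UTC on Jan 25.
Add 4 hours and 19 minutes leg 1 → 02:02 UTC (Jan 26).
Add 3 hours 56 minutes layover in Cape Town → 05:58 UTC.
Add 1 hour and 32 minutes leg 2 → 07:30 UTC.
Add 1 hour and 5 minutes layover in Anvik Crossing → 08:35 UTC.
Add 13 hours 45 minutes leg 3 → 22:20 UTC.
Tokyo is UTC+9:00, so local arrival = 22:20 + 9:00 = 07:20 on Jan 27.

07:20 on January 27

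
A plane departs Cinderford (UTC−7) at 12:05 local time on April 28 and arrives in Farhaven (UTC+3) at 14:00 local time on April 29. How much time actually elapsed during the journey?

15 hours 55 minutes

Departure in UTC: 12:05 + 7:00 = 19:05 on Apr 28.
Arrival in UTC: 14:00 − 3:00 = 11:00 on Apr 29.
Elapsed = 11:00 − 19:05 (+1 day) = 15 hours 55 minutes.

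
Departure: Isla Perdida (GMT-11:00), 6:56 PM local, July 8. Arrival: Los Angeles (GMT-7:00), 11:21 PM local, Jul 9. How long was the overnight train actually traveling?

24 hours 25 minutes

Departure in UTC: 6:56 PM + 11:00 = 5:56 AM on Jul 9.
Arrival in UTC: 11:21 PM + 7:00 = 6:21 AM on Jul 10.
Elapsed = 6:21 AM − 5:56 AM (+1 day) = 24 hours 25 minutes.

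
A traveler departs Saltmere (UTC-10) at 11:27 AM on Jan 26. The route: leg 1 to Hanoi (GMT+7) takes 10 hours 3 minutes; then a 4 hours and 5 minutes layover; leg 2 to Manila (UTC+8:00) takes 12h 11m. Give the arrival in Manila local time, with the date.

Convert departure to UTC: 11:27 AM + 10:00 = 9:27 PM UTC on Jan 26.
Add 10 hours and 3 minutes leg 1 → 7:30 AM UTC (Jan 27).
Add 4 hours 5 minutes layover in Hanoi → 11:35 AM UTC.
Add 12 hours and 11 minutes leg 2 → 11:46 PM UTC.
Manila is UTC+8:00, so local arrival = 11:46 PM + 8:00 = 7:46 AM on Jan 28.

7:46 AM on January 28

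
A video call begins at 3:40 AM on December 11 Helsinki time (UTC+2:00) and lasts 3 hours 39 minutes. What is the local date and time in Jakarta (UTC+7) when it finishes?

Jakarta is 5:00 ahead of Helsinki.
After 3 hours and 39 minutes it is 7:19 AM in Helsinki.
Shift by the zone difference: 7:19 AM + 5:00 = 12:19 PM on Dec 11 in Jakarta.

12:19 PM on December 11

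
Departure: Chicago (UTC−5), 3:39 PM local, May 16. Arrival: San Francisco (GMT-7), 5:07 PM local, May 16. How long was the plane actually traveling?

3 hours 28 minutes

Departure in UTC: 3:39 PM + 5:00 = 8:39 PM on May 16.
Arrival in UTC: 5:07 PM + 7:00 = 12:07 AM on May 17.
Elapsed = 12:07 AM − 8:39 PM (+1 day) = 3 hours 28 minutes.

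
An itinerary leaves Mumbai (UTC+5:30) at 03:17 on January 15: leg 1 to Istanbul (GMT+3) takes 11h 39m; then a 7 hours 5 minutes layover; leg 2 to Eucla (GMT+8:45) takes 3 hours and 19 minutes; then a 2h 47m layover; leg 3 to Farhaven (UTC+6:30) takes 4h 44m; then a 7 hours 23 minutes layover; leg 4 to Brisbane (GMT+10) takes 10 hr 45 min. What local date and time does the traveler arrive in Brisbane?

Convert departure to UTC: 03:17 − 5:30 = 21:47 UTC on Jan 14.
Add 11 hours 39 minutes leg 1 → 09:26 UTC (Jan 15).
Add 7 hours and 5 minutes layover in Istanbul → 16:31 UTC.
Add 3 hours and 19 minutes leg 2 → 19:50 UTC.
Add 2 hours and 47 minutes layover in Eucla → 22:37 UTC.
Add 4 hours 44 minutes leg 3 → 03:21 UTC (Jan 16).
Add 7 hours 23 minutes layover in Farhaven → 10:44 UTC.
Add 10 hours 45 minutes leg 4 → 21:29 UTC.
Brisbane is UTC+10:00, so local arrival = 21:29 + 10:00 = 07:29 on Jan 17.

07:29 on Jan 17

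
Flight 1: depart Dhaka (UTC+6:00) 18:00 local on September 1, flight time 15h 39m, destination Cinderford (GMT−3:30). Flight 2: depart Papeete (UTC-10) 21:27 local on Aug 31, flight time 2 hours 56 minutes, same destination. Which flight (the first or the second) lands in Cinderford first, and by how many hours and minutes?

the second, by 17 hours 16 minutes

Flight 1 in UTC: 18:00 − 6:00 = 12:00 on Sep 1.
+15 hours 39 minutes → arrive 03:39 UTC on Sep 2.
Flight 2 in UTC: 21:27 + 10:00 = 07:27 on Sep 1.
+2 hours 56 minutes → arrive 10:23 UTC on Sep 1.
Flight 2 lands earlier by 17 hours 16 minutes.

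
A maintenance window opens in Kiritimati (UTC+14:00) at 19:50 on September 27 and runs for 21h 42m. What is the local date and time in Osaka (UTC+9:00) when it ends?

Convert start to UTC: 19:50 − 14:00 = 05:50 UTC on Sep 27.
Add 21 hours and 42 minutes duration → 03:32 UTC (Sep 28).
Osaka is UTC+9:00, so local end time = 03:32 + 9:00 = 12:32 on Sep 28.

12:32 on September 28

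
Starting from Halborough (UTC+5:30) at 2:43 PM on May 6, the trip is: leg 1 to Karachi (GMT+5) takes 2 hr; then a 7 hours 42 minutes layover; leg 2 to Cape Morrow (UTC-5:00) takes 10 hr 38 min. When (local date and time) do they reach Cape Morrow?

12:33 AM on May 7

Convert departure to UTC: 2:43 PM − 5:30 = 9:13 AM UTC on May 6.
Add 2 hours leg 1 → 11:13 AM UTC.
Add 7 hours 42 minutes layover in Karachi → 6:55 PM UTC.
Add 10 hours 38 minutes leg 2 → 5:33 AM UTC (May 7).
Cape Morrow is UTC−5:00, so local arrival = 5:33 AM − 5:00 = 12:33 AM on May 7.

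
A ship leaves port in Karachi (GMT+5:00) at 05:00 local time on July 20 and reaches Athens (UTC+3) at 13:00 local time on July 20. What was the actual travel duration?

Athens is 2:00 behind Karachi.
Clock-face elapsed time (ignoring zones) is 8 hours.
Actual elapsed = 8 hours + 2:00 = 10 hours.

10 hours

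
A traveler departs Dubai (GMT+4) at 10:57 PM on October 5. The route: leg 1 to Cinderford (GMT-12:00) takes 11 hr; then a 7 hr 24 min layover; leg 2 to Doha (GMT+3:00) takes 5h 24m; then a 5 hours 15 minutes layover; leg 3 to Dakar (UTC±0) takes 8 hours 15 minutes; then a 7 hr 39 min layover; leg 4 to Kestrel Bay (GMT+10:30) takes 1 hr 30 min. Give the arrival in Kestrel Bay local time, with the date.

3:54 AM on Oct 8

Convert departure to UTC: 10:57 PM − 4:00 = 6:57 PM UTC on Oct 5.
Add 11 hours leg 1 → 5:57 AM UTC (Oct 6).
Add 7 hours and 24 minutes layover in Cinderford → 1:21 PM UTC.
Add 5 hours and 24 minutes leg 2 → 6:45 PM UTC.
Add 5 hours and 15 minutes layover in Doha → 12:00 AM UTC (Oct 7).
Add 8 hours and 15 minutes leg 3 → 8:15 AM UTC.
Add 7 hours and 39 minutes layover in Dakar → 3:54 PM UTC.
Add 1 hour and 30 minutes leg 4 → 5:24 PM UTC.
Kestrel Bay is UTC+10:30, so local arrival = 5:24 PM + 10:30 = 3:54 AM on Oct 8.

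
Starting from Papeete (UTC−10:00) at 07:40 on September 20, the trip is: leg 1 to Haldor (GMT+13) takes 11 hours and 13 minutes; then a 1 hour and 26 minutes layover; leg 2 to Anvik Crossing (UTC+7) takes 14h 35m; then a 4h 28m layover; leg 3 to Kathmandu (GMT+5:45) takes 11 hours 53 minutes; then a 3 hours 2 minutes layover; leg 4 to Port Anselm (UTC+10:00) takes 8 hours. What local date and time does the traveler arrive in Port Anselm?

Convert departure to UTC: 07:40 + 10:00 = 17:40 UTC on Sep 20.
Add 11 hours 13 minutes leg 1 → 04:53 UTC (Sep 21).
Add 1 hour 26 minutes layover in Haldor → 06:19 UTC.
Add 14 hours and 35 minutes leg 2 → 20:54 UTC.
Add 4 hours and 28 minutes layover in Anvik Crossing → 01:22 UTC (Sep 22).
Add 11 hours 53 minutes leg 3 → 13:15 UTC.
Add 3 hours 2 minutes layover in Kathmandu → 16:17 UTC.
Add 8 hours leg 4 → 00:17 UTC (Sep 23).
Port Anselm is UTC+10:00, so local arrival = 00:17 + 10:00 = 10:17 on Sep 23.

10:17 on September 23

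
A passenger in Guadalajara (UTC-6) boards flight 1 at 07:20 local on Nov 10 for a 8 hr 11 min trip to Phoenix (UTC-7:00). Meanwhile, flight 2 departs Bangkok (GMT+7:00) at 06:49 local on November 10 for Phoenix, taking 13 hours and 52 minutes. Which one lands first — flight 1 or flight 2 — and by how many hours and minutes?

the second, by 7 hours 50 minutes

Flight 1 in UTC: 07:20 + 6:00 = 13:20 on Nov 10.
+8 hours 11 minutes → arrive 21:31 UTC on Nov 10.
Flight 2 in UTC: 06:49 − 7:00 = 23:49 on Nov 9.
+13 hours 52 minutes → arrive 13:41 UTC on Nov 10.
Flight 2 lands earlier by 7 hours 50 minutes.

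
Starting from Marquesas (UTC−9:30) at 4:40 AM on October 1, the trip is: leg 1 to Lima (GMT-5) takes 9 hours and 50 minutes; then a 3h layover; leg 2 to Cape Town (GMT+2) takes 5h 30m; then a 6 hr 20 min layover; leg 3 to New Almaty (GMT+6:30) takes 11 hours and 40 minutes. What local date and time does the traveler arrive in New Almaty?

9:00 AM on October 3

Convert departure to UTC: 4:40 AM + 9:30 = 2:10 PM UTC on Oct 1.
Add 9 hours 50 minutes leg 1 → 12:00 AM UTC (Oct 2).
Add 3 hours layover in Lima → 3:00 AM UTC.
Add 5 hours 30 minutes leg 2 → 8:30 AM UTC.
Add 6 hours 20 minutes layover in Cape Town → 2:50 PM UTC.
Add 11 hours 40 minutes leg 3 → 2:30 AM UTC (Oct 3).
New Almaty is UTC+6:30, so local arrival = 2:30 AM + 6:30 = 9:00 AM on Oct 3.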